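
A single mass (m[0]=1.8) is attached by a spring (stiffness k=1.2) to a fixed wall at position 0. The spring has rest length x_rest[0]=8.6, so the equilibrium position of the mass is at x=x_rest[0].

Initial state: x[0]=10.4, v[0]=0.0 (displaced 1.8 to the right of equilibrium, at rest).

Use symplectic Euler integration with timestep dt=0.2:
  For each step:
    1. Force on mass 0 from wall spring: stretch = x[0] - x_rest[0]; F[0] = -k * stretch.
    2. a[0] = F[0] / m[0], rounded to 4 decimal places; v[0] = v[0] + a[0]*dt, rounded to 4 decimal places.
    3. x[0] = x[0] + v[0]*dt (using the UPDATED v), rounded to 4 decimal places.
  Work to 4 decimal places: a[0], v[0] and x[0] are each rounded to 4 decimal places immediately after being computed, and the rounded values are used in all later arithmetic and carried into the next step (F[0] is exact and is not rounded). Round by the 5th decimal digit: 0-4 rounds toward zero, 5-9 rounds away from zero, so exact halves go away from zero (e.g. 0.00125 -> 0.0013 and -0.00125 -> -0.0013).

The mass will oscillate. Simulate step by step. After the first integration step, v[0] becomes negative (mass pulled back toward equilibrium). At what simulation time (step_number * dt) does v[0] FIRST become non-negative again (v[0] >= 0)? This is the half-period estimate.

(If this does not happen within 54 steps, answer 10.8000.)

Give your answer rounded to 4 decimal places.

Step 0: x=[10.4000] v=[0.0000]
Step 1: x=[10.3520] v=[-0.2400]
Step 2: x=[10.2573] v=[-0.4736]
Step 3: x=[10.1184] v=[-0.6946]
Step 4: x=[9.9390] v=[-0.8971]
Step 5: x=[9.7239] v=[-1.0756]
Step 6: x=[9.4788] v=[-1.2255]
Step 7: x=[9.2103] v=[-1.3427]
Step 8: x=[8.9255] v=[-1.4241]
Step 9: x=[8.6320] v=[-1.4675]
Step 10: x=[8.3376] v=[-1.4718]
Step 11: x=[8.0502] v=[-1.4368]
Step 12: x=[7.7775] v=[-1.3635]
Step 13: x=[7.5267] v=[-1.2538]
Step 14: x=[7.3046] v=[-1.1107]
Step 15: x=[7.1170] v=[-0.9380]
Step 16: x=[6.9689] v=[-0.7403]
Step 17: x=[6.8643] v=[-0.5228]
Step 18: x=[6.8060] v=[-0.2914]
Step 19: x=[6.7956] v=[-0.0522]
Step 20: x=[6.8333] v=[0.1884]
First v>=0 after going negative at step 20, time=4.0000

Answer: 4.0000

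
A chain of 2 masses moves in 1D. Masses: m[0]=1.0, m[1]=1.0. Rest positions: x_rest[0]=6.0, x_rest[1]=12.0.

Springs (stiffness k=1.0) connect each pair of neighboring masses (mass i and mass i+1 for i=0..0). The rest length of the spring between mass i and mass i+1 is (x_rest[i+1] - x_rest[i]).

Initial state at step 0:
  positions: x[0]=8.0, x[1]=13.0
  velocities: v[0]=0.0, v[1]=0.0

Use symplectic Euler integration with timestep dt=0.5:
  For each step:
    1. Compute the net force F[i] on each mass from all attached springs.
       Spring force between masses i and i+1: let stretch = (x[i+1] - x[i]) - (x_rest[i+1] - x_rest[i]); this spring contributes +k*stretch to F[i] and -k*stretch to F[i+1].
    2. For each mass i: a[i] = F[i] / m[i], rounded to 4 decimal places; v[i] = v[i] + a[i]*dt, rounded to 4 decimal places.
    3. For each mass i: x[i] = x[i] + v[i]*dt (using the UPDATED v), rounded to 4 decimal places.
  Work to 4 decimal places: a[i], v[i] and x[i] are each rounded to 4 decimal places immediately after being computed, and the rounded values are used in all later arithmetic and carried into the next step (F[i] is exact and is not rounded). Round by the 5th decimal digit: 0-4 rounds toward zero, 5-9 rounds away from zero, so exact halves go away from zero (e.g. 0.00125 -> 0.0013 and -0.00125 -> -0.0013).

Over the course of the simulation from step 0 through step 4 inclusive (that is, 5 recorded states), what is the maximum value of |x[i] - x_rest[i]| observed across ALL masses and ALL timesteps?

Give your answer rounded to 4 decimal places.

Step 0: x=[8.0000 13.0000] v=[0.0000 0.0000]
Step 1: x=[7.7500 13.2500] v=[-0.5000 0.5000]
Step 2: x=[7.3750 13.6250] v=[-0.7500 0.7500]
Step 3: x=[7.0625 13.9375] v=[-0.6250 0.6250]
Step 4: x=[6.9688 14.0313] v=[-0.1875 0.1875]
Max displacement = 2.0313

Answer: 2.0313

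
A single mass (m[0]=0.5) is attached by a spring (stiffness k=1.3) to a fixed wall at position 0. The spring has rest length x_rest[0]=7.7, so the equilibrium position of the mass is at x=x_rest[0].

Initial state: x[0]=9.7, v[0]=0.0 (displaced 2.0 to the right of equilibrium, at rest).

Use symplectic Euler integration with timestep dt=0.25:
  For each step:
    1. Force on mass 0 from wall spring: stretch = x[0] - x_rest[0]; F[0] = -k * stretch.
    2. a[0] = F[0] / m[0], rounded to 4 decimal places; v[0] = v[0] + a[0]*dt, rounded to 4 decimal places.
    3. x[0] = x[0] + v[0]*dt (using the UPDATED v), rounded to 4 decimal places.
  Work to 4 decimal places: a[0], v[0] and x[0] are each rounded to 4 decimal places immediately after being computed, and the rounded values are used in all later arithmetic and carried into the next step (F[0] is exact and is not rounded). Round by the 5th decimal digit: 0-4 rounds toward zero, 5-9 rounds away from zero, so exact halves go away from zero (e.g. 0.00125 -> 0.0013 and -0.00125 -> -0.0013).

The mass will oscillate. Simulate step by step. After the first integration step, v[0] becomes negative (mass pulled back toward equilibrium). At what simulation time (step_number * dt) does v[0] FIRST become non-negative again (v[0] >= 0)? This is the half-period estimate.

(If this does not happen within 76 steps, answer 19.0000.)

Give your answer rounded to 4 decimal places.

Step 0: x=[9.7000] v=[0.0000]
Step 1: x=[9.3750] v=[-1.3000]
Step 2: x=[8.7778] v=[-2.3888]
Step 3: x=[8.0055] v=[-3.0894]
Step 4: x=[7.1835] v=[-3.2880]
Step 5: x=[6.4454] v=[-2.9523]
Step 6: x=[5.9112] v=[-2.1368]
Step 7: x=[5.6677] v=[-0.9741]
Step 8: x=[5.7544] v=[0.3469]
First v>=0 after going negative at step 8, time=2.0000

Answer: 2.0000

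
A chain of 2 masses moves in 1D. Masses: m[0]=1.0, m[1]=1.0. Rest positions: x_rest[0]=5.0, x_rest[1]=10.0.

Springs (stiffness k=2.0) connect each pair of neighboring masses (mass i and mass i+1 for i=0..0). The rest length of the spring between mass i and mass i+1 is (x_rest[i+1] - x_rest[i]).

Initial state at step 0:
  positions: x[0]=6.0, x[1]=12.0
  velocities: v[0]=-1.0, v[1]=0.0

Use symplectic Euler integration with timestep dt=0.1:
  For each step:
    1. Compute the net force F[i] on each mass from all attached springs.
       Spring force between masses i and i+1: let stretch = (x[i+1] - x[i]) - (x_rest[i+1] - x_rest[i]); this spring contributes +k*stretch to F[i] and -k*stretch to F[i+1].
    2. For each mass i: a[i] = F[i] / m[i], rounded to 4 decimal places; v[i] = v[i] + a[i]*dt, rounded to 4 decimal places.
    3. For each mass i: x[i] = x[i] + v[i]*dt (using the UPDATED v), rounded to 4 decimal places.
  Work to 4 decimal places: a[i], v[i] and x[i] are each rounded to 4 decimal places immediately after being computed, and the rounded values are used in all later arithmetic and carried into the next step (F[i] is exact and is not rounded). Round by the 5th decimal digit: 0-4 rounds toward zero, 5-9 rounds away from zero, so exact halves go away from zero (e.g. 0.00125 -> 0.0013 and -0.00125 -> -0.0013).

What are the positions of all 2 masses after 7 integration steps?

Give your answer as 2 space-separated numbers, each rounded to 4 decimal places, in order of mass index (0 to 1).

Step 0: x=[6.0000 12.0000] v=[-1.0000 0.0000]
Step 1: x=[5.9200 11.9800] v=[-0.8000 -0.2000]
Step 2: x=[5.8612 11.9388] v=[-0.5880 -0.4120]
Step 3: x=[5.8240 11.8761] v=[-0.3725 -0.6275]
Step 4: x=[5.8078 11.7923] v=[-0.1621 -0.8379]
Step 5: x=[5.8113 11.6888] v=[0.0348 -1.0348]
Step 6: x=[5.8323 11.5678] v=[0.2103 -1.2103]
Step 7: x=[5.8680 11.4321] v=[0.3574 -1.3574]

Answer: 5.8680 11.4321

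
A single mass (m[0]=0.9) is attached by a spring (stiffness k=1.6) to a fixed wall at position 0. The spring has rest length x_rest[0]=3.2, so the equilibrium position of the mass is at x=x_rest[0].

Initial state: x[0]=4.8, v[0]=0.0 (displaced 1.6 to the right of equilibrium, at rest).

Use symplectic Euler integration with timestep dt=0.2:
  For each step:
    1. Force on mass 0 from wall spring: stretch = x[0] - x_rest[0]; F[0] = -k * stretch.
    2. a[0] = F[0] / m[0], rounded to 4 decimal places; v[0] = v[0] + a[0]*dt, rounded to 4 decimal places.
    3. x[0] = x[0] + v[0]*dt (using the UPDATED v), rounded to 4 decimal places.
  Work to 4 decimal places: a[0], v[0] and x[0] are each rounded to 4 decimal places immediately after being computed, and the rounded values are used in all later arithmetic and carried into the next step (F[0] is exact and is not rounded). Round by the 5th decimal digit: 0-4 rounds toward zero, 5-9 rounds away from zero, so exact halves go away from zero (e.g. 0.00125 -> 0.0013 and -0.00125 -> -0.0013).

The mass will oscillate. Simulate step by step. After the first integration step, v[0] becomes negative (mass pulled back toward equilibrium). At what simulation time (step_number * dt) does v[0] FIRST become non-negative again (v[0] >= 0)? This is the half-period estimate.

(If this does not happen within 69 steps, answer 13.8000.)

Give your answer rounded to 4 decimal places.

Step 0: x=[4.8000] v=[0.0000]
Step 1: x=[4.6862] v=[-0.5689]
Step 2: x=[4.4667] v=[-1.0973]
Step 3: x=[4.1572] v=[-1.5477]
Step 4: x=[3.7796] v=[-1.8880]
Step 5: x=[3.3608] v=[-2.0941]
Step 6: x=[2.9305] v=[-2.1513]
Step 7: x=[2.5194] v=[-2.0555]
Step 8: x=[2.1567] v=[-1.8135]
Step 9: x=[1.8682] v=[-1.4425]
Step 10: x=[1.6744] v=[-0.9690]
Step 11: x=[1.5891] v=[-0.4266]
Step 12: x=[1.6183] v=[0.1462]
First v>=0 after going negative at step 12, time=2.4000

Answer: 2.4000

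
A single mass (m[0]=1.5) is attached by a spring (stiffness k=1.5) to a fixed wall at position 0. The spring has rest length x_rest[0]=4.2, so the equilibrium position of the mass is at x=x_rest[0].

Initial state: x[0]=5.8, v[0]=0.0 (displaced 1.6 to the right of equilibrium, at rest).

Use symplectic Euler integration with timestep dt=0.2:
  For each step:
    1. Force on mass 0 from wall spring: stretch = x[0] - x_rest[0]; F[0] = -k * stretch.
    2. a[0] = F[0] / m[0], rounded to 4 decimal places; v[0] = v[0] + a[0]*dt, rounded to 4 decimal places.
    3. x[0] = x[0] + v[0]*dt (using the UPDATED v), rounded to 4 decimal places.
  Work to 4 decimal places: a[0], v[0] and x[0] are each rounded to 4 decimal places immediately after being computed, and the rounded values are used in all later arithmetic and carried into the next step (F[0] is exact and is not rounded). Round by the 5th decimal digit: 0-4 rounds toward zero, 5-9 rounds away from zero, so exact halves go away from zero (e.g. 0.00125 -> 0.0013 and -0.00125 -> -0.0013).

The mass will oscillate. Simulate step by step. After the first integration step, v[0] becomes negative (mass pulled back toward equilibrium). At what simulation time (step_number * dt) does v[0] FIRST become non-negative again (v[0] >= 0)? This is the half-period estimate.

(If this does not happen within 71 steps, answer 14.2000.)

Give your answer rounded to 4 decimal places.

Answer: 3.2000

Derivation:
Step 0: x=[5.8000] v=[0.0000]
Step 1: x=[5.7360] v=[-0.3200]
Step 2: x=[5.6106] v=[-0.6272]
Step 3: x=[5.4287] v=[-0.9093]
Step 4: x=[5.1977] v=[-1.1550]
Step 5: x=[4.9268] v=[-1.3545]
Step 6: x=[4.6268] v=[-1.4999]
Step 7: x=[4.3097] v=[-1.5853]
Step 8: x=[3.9883] v=[-1.6072]
Step 9: x=[3.6753] v=[-1.5649]
Step 10: x=[3.3833] v=[-1.4600]
Step 11: x=[3.1240] v=[-1.2967]
Step 12: x=[2.9077] v=[-1.0815]
Step 13: x=[2.7431] v=[-0.8230]
Step 14: x=[2.6368] v=[-0.5316]
Step 15: x=[2.5930] v=[-0.2190]
Step 16: x=[2.6135] v=[0.1024]
First v>=0 after going negative at step 16, time=3.2000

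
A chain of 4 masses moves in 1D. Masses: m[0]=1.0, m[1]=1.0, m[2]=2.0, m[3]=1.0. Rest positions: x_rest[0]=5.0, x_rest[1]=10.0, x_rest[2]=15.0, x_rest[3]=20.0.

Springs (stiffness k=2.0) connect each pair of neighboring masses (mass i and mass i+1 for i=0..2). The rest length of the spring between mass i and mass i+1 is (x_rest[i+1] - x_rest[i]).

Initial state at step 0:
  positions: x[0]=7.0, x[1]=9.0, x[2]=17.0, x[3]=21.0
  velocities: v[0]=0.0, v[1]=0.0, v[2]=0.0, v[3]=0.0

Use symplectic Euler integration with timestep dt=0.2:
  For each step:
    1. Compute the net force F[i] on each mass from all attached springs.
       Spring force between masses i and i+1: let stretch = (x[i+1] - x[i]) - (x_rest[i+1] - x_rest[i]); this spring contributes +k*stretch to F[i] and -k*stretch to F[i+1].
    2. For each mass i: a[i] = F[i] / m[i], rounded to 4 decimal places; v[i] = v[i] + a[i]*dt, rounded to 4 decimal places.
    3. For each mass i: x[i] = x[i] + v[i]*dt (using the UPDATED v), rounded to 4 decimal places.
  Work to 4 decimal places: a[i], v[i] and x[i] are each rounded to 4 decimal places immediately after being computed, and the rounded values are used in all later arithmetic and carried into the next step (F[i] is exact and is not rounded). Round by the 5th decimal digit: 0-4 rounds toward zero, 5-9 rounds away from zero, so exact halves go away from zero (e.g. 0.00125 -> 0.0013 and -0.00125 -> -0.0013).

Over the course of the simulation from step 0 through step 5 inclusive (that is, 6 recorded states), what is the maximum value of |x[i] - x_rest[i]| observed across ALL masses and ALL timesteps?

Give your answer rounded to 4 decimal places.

Step 0: x=[7.0000 9.0000 17.0000 21.0000] v=[0.0000 0.0000 0.0000 0.0000]
Step 1: x=[6.7600 9.4800 16.8400 21.0800] v=[-1.2000 2.4000 -0.8000 0.4000]
Step 2: x=[6.3376 10.3312 16.5552 21.2208] v=[-2.1120 4.2560 -1.4240 0.7040]
Step 3: x=[5.8347 11.3608 16.2081 21.3884] v=[-2.5146 5.1482 -1.7357 0.8378]
Step 4: x=[5.3739 12.3361 15.8743 21.5415] v=[-2.3042 4.8767 -1.6691 0.7657]
Step 5: x=[5.0700 13.0375 15.6256 21.6413] v=[-1.5193 3.5071 -1.2433 0.4988]
Max displacement = 3.0375

Answer: 3.0375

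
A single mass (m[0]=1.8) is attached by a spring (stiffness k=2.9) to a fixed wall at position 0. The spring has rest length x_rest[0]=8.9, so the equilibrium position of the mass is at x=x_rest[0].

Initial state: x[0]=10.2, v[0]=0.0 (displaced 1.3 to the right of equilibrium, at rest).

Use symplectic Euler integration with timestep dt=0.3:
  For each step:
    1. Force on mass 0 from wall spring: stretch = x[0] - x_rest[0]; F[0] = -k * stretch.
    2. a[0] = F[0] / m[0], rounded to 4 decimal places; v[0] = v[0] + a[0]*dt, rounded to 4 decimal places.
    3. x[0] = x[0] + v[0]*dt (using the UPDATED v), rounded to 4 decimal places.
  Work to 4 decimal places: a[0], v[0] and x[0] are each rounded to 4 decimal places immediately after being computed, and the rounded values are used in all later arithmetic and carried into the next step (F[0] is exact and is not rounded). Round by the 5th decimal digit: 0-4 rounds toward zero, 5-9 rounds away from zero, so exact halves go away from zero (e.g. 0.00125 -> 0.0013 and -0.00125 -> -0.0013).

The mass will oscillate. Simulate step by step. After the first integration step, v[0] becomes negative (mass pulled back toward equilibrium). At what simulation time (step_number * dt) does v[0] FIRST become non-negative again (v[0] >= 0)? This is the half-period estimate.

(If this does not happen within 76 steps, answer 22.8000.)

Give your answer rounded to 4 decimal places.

Step 0: x=[10.2000] v=[0.0000]
Step 1: x=[10.0115] v=[-0.6283]
Step 2: x=[9.6619] v=[-1.1655]
Step 3: x=[9.2018] v=[-1.5338]
Step 4: x=[8.6979] v=[-1.6797]
Step 5: x=[8.2233] v=[-1.5820]
Step 6: x=[7.8468] v=[-1.2549]
Step 7: x=[7.6230] v=[-0.7459]
Step 8: x=[7.5844] v=[-0.1287]
Step 9: x=[7.7366] v=[0.5072]
First v>=0 after going negative at step 9, time=2.7000

Answer: 2.7000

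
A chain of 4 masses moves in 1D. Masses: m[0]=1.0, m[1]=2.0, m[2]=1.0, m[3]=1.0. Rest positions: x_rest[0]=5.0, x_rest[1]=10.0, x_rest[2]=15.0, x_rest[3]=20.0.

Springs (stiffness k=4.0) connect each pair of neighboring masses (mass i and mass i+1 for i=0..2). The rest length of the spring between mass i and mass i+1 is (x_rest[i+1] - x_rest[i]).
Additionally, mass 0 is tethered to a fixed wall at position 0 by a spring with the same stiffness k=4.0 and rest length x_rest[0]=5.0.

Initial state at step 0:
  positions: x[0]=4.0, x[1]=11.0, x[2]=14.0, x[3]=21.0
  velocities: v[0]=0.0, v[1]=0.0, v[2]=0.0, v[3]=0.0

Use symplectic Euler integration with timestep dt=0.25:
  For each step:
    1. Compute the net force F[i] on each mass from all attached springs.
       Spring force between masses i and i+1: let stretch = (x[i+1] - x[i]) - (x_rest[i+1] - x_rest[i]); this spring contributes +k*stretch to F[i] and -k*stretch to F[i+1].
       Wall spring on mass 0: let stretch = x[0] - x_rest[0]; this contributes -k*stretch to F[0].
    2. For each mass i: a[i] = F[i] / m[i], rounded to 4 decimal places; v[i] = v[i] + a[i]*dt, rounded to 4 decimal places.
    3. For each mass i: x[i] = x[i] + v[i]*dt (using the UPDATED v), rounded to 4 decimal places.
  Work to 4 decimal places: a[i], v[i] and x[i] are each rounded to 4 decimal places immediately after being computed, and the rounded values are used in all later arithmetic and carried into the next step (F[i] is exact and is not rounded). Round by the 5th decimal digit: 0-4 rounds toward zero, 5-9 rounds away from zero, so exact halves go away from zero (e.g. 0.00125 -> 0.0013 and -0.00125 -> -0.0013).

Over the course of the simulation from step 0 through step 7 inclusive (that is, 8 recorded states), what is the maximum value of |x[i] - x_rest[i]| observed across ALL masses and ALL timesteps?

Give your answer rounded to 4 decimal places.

Answer: 1.8047

Derivation:
Step 0: x=[4.0000 11.0000 14.0000 21.0000] v=[0.0000 0.0000 0.0000 0.0000]
Step 1: x=[4.7500 10.5000 15.0000 20.5000] v=[3.0000 -2.0000 4.0000 -2.0000]
Step 2: x=[5.7500 9.8438 16.2500 19.8750] v=[4.0000 -2.6250 5.0000 -2.5000]
Step 3: x=[6.3360 9.4766 16.8047 19.5938] v=[2.3438 -1.4688 2.2188 -1.1250]
Step 4: x=[6.1231 9.6329 16.2247 19.8653] v=[-0.8516 0.6250 -2.3202 1.0859]
Step 5: x=[5.2569 10.1744 14.9069 20.4766] v=[-3.4649 2.1660 -5.2714 2.4453]
Step 6: x=[4.3058 10.6928 13.7984 20.9455] v=[-3.8043 2.0735 -4.4342 1.8756]
Step 7: x=[3.8750 10.8010 13.7002 20.8776] v=[-1.7231 0.4328 -0.3927 -0.2715]
Max displacement = 1.8047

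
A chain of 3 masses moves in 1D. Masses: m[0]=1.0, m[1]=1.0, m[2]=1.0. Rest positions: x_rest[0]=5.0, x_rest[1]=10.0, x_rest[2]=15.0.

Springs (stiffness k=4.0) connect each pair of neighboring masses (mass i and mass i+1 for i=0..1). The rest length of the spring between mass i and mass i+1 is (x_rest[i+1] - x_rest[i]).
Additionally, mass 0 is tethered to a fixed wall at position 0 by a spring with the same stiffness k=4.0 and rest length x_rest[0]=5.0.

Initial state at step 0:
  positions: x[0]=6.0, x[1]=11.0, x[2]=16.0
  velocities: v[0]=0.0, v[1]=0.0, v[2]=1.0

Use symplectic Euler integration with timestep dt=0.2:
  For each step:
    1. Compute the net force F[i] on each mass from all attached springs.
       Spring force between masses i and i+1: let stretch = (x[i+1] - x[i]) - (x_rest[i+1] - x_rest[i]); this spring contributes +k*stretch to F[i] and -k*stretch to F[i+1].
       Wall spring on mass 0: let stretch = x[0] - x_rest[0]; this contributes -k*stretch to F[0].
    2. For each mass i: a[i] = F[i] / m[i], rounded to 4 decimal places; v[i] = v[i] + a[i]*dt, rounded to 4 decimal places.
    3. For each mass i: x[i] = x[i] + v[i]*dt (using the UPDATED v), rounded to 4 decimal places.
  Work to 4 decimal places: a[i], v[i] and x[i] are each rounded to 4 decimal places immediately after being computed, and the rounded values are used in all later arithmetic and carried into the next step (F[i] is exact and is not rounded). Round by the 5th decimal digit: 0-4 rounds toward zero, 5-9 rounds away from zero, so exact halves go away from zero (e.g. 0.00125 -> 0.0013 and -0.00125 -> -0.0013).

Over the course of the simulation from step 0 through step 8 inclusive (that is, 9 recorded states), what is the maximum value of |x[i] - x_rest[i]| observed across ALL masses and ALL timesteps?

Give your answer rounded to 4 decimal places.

Step 0: x=[6.0000 11.0000 16.0000] v=[0.0000 0.0000 1.0000]
Step 1: x=[5.8400 11.0000 16.2000] v=[-0.8000 0.0000 1.0000]
Step 2: x=[5.5712 11.0064 16.3680] v=[-1.3440 0.0320 0.8400]
Step 3: x=[5.2806 11.0010 16.4781] v=[-1.4528 -0.0269 0.5507]
Step 4: x=[5.0604 10.9567 16.5119] v=[-1.1010 -0.2215 0.1690]
Step 5: x=[4.9739 10.8578 16.4569] v=[-0.4323 -0.4944 -0.2752]
Step 6: x=[5.0330 10.7134 16.3060] v=[0.2957 -0.7222 -0.7545]
Step 7: x=[5.1957 10.5549 16.0603] v=[0.8136 -0.7924 -1.2286]
Step 8: x=[5.3846 10.4198 15.7337] v=[0.9444 -0.6754 -1.6329]
Max displacement = 1.5119

Answer: 1.5119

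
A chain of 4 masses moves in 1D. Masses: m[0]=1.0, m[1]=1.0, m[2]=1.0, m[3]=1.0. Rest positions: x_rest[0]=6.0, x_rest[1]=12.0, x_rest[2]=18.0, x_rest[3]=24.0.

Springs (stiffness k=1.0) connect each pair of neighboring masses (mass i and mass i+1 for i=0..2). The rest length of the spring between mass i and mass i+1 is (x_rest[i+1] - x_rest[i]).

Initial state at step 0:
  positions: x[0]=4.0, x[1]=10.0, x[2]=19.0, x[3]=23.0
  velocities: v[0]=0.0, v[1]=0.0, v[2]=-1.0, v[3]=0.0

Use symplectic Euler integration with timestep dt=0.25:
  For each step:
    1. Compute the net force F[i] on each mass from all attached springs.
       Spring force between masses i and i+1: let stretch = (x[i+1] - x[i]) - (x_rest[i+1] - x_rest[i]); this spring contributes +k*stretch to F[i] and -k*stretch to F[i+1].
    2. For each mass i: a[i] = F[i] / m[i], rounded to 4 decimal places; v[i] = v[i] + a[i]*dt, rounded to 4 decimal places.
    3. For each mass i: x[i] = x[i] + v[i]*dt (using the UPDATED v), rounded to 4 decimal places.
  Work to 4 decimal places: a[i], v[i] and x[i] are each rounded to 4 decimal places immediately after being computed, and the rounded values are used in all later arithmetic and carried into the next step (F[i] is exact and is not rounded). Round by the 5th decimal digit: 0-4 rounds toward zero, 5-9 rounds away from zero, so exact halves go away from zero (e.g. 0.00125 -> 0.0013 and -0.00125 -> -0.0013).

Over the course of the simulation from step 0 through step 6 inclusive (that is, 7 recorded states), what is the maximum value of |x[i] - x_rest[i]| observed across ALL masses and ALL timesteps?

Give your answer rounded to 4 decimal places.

Step 0: x=[4.0000 10.0000 19.0000 23.0000] v=[0.0000 0.0000 -1.0000 0.0000]
Step 1: x=[4.0000 10.1875 18.4375 23.1250] v=[0.0000 0.7500 -2.2500 0.5000]
Step 2: x=[4.0117 10.5039 17.6524 23.3320] v=[0.0469 1.2656 -3.1406 0.8281]
Step 3: x=[4.0542 10.8613 16.7755 23.5591] v=[0.1700 1.4297 -3.5078 0.9082]
Step 4: x=[4.1472 11.1629 15.9529 23.7372] v=[0.3718 1.2065 -3.2905 0.7123]
Step 5: x=[4.3036 11.3254 15.3174 23.8038] v=[0.6257 0.6501 -2.5419 0.2662]
Step 6: x=[4.5239 11.2986 14.9628 23.7150] v=[0.8812 -0.1074 -1.4183 -0.3554]
Max displacement = 3.0372

Answer: 3.0372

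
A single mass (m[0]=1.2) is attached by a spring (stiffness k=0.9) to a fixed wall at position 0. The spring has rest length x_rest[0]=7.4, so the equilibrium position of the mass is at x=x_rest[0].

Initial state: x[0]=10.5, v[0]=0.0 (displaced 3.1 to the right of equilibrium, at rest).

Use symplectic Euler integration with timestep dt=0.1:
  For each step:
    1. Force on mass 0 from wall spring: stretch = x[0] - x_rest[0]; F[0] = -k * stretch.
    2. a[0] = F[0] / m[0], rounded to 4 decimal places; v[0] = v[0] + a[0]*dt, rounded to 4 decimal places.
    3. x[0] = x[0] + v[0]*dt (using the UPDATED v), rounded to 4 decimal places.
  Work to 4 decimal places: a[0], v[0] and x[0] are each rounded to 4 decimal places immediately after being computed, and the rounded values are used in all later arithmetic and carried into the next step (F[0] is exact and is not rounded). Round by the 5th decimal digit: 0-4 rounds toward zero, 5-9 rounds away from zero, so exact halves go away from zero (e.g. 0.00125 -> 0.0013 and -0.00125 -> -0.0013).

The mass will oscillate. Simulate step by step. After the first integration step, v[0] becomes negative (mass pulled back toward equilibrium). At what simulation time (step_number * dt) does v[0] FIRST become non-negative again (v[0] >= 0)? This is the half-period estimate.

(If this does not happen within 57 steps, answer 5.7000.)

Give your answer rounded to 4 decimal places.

Step 0: x=[10.5000] v=[0.0000]
Step 1: x=[10.4768] v=[-0.2325]
Step 2: x=[10.4305] v=[-0.4633]
Step 3: x=[10.3614] v=[-0.6906]
Step 4: x=[10.2701] v=[-0.9127]
Step 5: x=[10.1573] v=[-1.1280]
Step 6: x=[10.0238] v=[-1.3348]
Step 7: x=[9.8706] v=[-1.5316]
Step 8: x=[9.6989] v=[-1.7169]
Step 9: x=[9.5100] v=[-1.8893]
Step 10: x=[9.3052] v=[-2.0476]
Step 11: x=[9.0862] v=[-2.1905]
Step 12: x=[8.8545] v=[-2.3170]
Step 13: x=[8.6119] v=[-2.4261]
Step 14: x=[8.3602] v=[-2.5170]
Step 15: x=[8.1013] v=[-2.5890]
Step 16: x=[7.8371] v=[-2.6416]
Step 17: x=[7.5697] v=[-2.6744]
Step 18: x=[7.3010] v=[-2.6871]
Step 19: x=[7.0330] v=[-2.6797]
Step 20: x=[6.7678] v=[-2.6522]
Step 21: x=[6.5073] v=[-2.6048]
Step 22: x=[6.2535] v=[-2.5379]
Step 23: x=[6.0083] v=[-2.4519]
Step 24: x=[5.7736] v=[-2.3475]
Step 25: x=[5.5511] v=[-2.2255]
Step 26: x=[5.3424] v=[-2.0868]
Step 27: x=[5.1492] v=[-1.9325]
Step 28: x=[4.9728] v=[-1.7637]
Step 29: x=[4.8146] v=[-1.5817]
Step 30: x=[4.6758] v=[-1.3878]
Step 31: x=[4.5575] v=[-1.1835]
Step 32: x=[4.4605] v=[-0.9703]
Step 33: x=[4.3855] v=[-0.7498]
Step 34: x=[4.3331] v=[-0.5237]
Step 35: x=[4.3037] v=[-0.2937]
Step 36: x=[4.2976] v=[-0.0615]
Step 37: x=[4.3147] v=[0.1712]
First v>=0 after going negative at step 37, time=3.7000

Answer: 3.7000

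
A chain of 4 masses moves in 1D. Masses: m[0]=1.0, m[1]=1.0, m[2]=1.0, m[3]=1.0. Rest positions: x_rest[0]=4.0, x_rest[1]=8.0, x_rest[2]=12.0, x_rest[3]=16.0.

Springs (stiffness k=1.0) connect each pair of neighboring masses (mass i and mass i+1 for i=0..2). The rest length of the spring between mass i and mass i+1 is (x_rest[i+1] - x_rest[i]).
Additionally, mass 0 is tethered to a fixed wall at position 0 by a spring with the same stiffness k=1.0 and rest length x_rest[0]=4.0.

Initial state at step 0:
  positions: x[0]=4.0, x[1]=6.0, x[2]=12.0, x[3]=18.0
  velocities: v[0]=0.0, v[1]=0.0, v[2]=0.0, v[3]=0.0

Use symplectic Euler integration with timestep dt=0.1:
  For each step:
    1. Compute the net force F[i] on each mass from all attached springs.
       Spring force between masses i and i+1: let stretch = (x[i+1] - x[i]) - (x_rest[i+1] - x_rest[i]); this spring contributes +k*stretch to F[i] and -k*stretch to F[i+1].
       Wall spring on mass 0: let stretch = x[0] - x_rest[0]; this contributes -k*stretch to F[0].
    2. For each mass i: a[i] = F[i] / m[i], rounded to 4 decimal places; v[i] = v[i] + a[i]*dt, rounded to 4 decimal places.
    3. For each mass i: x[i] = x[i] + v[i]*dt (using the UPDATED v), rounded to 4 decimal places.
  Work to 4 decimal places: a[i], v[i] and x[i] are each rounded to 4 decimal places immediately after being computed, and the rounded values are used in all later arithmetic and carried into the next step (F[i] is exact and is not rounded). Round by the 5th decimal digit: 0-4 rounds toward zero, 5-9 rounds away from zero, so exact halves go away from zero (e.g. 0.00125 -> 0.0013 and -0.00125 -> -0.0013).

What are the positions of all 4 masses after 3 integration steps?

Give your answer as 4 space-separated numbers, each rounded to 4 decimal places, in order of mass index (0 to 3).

Step 0: x=[4.0000 6.0000 12.0000 18.0000] v=[0.0000 0.0000 0.0000 0.0000]
Step 1: x=[3.9800 6.0400 12.0000 17.9800] v=[-0.2000 0.4000 0.0000 -0.2000]
Step 2: x=[3.9408 6.1190 12.0002 17.9402] v=[-0.3920 0.7900 0.0020 -0.3980]
Step 3: x=[3.8840 6.2350 12.0010 17.8810] v=[-0.5683 1.1603 0.0079 -0.5920]

Answer: 3.8840 6.2350 12.0010 17.8810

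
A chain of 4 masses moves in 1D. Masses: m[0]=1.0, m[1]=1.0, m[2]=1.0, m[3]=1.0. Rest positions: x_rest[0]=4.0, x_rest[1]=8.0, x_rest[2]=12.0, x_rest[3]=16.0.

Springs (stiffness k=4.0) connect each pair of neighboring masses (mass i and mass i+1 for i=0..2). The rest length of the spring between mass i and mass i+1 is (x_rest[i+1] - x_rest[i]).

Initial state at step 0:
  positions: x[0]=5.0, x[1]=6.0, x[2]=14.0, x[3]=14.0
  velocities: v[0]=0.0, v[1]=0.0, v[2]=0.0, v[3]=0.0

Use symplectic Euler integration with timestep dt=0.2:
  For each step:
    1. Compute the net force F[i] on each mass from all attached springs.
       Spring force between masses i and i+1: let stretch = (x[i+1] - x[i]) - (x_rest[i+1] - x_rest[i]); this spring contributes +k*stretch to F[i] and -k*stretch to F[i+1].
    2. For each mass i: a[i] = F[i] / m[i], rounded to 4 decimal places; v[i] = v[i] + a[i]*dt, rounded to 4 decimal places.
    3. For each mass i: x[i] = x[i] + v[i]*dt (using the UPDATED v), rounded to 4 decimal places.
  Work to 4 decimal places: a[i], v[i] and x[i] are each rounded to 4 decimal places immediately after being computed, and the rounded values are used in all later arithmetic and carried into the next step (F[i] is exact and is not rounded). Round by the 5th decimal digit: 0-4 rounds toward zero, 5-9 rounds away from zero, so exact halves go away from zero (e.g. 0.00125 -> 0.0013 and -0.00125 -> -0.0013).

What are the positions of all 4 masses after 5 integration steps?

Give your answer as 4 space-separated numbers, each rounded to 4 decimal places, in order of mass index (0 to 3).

Answer: 3.4212 8.7164 10.2624 16.6000

Derivation:
Step 0: x=[5.0000 6.0000 14.0000 14.0000] v=[0.0000 0.0000 0.0000 0.0000]
Step 1: x=[4.5200 7.1200 12.7200 14.6400] v=[-2.4000 5.6000 -6.4000 3.2000]
Step 2: x=[3.8160 8.7200 10.8512 15.6128] v=[-3.5200 8.0000 -9.3440 4.8640]
Step 3: x=[3.2566 9.8764 9.4033 16.4637] v=[-2.7968 5.7818 -7.2397 4.2547]
Step 4: x=[3.1164 9.8979 9.1607 16.8250] v=[-0.7010 0.1075 -1.2129 1.8064]
Step 5: x=[3.4212 8.7164 10.2624 16.6000] v=[1.5242 -5.9075 5.5083 -1.1250]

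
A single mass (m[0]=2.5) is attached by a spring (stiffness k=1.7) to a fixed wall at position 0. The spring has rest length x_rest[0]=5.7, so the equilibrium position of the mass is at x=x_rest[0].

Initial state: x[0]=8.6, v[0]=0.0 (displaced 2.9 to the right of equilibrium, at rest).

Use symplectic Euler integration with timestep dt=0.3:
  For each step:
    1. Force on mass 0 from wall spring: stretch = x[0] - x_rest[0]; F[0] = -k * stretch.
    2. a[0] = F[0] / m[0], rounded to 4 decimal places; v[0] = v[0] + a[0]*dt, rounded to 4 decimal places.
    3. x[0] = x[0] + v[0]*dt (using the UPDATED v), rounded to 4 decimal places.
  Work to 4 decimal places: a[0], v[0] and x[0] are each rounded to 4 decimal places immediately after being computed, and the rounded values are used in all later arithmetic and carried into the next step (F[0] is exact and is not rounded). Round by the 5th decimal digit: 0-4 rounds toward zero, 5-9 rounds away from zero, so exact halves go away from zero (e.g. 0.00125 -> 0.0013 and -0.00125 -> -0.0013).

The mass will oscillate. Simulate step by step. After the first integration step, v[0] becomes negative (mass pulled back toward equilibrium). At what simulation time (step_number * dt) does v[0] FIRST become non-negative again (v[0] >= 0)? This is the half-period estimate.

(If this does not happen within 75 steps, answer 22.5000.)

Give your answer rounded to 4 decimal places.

Answer: 3.9000

Derivation:
Step 0: x=[8.6000] v=[0.0000]
Step 1: x=[8.4225] v=[-0.5916]
Step 2: x=[8.0784] v=[-1.1470]
Step 3: x=[7.5887] v=[-1.6322]
Step 4: x=[6.9835] v=[-2.0175]
Step 5: x=[6.2997] v=[-2.2793]
Step 6: x=[5.5792] v=[-2.4016]
Step 7: x=[4.8661] v=[-2.3770]
Step 8: x=[4.2040] v=[-2.2069]
Step 9: x=[3.6335] v=[-1.9017]
Step 10: x=[3.1895] v=[-1.4801]
Step 11: x=[2.8991] v=[-0.9680]
Step 12: x=[2.7801] v=[-0.3966]
Step 13: x=[2.8398] v=[0.1991]
First v>=0 after going negative at step 13, time=3.9000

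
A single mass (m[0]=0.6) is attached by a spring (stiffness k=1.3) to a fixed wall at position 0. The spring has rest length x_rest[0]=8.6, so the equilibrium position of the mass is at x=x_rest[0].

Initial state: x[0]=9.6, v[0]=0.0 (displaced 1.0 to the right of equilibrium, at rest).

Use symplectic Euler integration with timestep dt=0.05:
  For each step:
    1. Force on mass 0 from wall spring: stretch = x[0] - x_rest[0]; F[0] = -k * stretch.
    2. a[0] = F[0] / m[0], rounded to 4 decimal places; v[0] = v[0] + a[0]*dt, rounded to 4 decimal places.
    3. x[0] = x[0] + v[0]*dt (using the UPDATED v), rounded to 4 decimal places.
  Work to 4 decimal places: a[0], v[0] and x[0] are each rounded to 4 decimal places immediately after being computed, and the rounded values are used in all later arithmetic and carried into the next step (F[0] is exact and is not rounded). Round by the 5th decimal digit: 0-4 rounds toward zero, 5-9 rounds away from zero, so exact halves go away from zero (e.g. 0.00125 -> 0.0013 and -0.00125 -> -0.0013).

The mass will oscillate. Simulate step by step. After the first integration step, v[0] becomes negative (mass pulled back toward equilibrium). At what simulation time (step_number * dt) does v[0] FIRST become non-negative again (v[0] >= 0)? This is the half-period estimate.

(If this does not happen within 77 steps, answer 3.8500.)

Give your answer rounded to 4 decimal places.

Step 0: x=[9.6000] v=[0.0000]
Step 1: x=[9.5946] v=[-0.1083]
Step 2: x=[9.5838] v=[-0.2161]
Step 3: x=[9.5677] v=[-0.3227]
Step 4: x=[9.5463] v=[-0.4275]
Step 5: x=[9.5198] v=[-0.5300]
Step 6: x=[9.4883] v=[-0.6296]
Step 7: x=[9.4520] v=[-0.7258]
Step 8: x=[9.4111] v=[-0.8181]
Step 9: x=[9.3658] v=[-0.9060]
Step 10: x=[9.3164] v=[-0.9890]
Step 11: x=[9.2631] v=[-1.0666]
Step 12: x=[9.2062] v=[-1.1384]
Step 13: x=[9.1460] v=[-1.2041]
Step 14: x=[9.0828] v=[-1.2633]
Step 15: x=[9.0170] v=[-1.3156]
Step 16: x=[8.9490] v=[-1.3608]
Step 17: x=[8.8791] v=[-1.3986]
Step 18: x=[8.8077] v=[-1.4288]
Step 19: x=[8.7351] v=[-1.4513]
Step 20: x=[8.6618] v=[-1.4659]
Step 21: x=[8.5882] v=[-1.4726]
Step 22: x=[8.5146] v=[-1.4713]
Step 23: x=[8.4415] v=[-1.4621]
Step 24: x=[8.3693] v=[-1.4449]
Step 25: x=[8.2983] v=[-1.4199]
Step 26: x=[8.2289] v=[-1.3872]
Step 27: x=[8.1616] v=[-1.3470]
Step 28: x=[8.0966] v=[-1.2995]
Step 29: x=[8.0344] v=[-1.2450]
Step 30: x=[7.9752] v=[-1.1837]
Step 31: x=[7.9194] v=[-1.1160]
Step 32: x=[7.8673] v=[-1.0423]
Step 33: x=[7.8192] v=[-0.9629]
Step 34: x=[7.7753] v=[-0.8783]
Step 35: x=[7.7359] v=[-0.7890]
Step 36: x=[7.7011] v=[-0.6954]
Step 37: x=[7.6712] v=[-0.5980]
Step 38: x=[7.6463] v=[-0.4974]
Step 39: x=[7.6266] v=[-0.3941]
Step 40: x=[7.6122] v=[-0.2887]
Step 41: x=[7.6031] v=[-0.1817]
Step 42: x=[7.5994] v=[-0.0737]
Step 43: x=[7.6011] v=[0.0347]
First v>=0 after going negative at step 43, time=2.1500

Answer: 2.1500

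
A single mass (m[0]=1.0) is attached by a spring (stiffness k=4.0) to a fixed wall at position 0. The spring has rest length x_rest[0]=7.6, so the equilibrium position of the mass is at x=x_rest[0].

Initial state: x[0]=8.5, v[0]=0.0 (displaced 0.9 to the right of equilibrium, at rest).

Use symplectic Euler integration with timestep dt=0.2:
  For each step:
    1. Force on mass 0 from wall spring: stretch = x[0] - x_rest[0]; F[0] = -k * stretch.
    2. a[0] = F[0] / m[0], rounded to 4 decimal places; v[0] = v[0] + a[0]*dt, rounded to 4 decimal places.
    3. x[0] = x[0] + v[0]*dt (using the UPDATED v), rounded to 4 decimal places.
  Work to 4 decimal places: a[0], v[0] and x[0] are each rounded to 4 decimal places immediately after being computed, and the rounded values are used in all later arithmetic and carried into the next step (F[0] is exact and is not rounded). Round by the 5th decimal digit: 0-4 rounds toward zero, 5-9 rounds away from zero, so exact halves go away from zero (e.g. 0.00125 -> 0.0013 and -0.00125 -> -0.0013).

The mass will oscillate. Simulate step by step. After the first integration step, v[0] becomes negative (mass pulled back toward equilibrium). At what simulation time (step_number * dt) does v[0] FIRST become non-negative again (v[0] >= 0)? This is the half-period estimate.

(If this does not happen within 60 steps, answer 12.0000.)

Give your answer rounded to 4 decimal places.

Answer: 1.6000

Derivation:
Step 0: x=[8.5000] v=[0.0000]
Step 1: x=[8.3560] v=[-0.7200]
Step 2: x=[8.0910] v=[-1.3248]
Step 3: x=[7.7475] v=[-1.7176]
Step 4: x=[7.3804] v=[-1.8356]
Step 5: x=[7.0484] v=[-1.6599]
Step 6: x=[6.8047] v=[-1.2186]
Step 7: x=[6.6882] v=[-0.5824]
Step 8: x=[6.7176] v=[0.1470]
First v>=0 after going negative at step 8, time=1.6000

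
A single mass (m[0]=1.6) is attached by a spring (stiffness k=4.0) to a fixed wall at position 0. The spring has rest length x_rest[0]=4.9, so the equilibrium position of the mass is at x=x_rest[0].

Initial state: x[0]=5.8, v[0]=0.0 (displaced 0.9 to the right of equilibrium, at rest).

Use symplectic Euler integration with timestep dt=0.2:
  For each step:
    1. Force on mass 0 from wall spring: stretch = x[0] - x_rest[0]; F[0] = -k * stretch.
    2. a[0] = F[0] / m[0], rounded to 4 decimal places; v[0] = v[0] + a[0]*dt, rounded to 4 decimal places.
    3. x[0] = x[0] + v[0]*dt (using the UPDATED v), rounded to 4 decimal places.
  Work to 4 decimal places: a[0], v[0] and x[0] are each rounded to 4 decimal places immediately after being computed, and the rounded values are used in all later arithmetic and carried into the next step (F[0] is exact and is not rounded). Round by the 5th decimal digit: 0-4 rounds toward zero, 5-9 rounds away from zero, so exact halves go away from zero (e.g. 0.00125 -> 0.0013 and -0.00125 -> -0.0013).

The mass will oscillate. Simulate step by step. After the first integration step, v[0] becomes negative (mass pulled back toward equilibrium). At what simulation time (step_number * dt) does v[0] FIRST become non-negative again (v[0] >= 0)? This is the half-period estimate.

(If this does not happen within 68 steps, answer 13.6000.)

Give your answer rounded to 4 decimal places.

Answer: 2.0000

Derivation:
Step 0: x=[5.8000] v=[0.0000]
Step 1: x=[5.7100] v=[-0.4500]
Step 2: x=[5.5390] v=[-0.8550]
Step 3: x=[5.3041] v=[-1.1745]
Step 4: x=[5.0288] v=[-1.3766]
Step 5: x=[4.7406] v=[-1.4410]
Step 6: x=[4.4683] v=[-1.3613]
Step 7: x=[4.2392] v=[-1.1454]
Step 8: x=[4.0762] v=[-0.8150]
Step 9: x=[3.9956] v=[-0.4031]
Step 10: x=[4.0054] v=[0.0491]
First v>=0 after going negative at step 10, time=2.0000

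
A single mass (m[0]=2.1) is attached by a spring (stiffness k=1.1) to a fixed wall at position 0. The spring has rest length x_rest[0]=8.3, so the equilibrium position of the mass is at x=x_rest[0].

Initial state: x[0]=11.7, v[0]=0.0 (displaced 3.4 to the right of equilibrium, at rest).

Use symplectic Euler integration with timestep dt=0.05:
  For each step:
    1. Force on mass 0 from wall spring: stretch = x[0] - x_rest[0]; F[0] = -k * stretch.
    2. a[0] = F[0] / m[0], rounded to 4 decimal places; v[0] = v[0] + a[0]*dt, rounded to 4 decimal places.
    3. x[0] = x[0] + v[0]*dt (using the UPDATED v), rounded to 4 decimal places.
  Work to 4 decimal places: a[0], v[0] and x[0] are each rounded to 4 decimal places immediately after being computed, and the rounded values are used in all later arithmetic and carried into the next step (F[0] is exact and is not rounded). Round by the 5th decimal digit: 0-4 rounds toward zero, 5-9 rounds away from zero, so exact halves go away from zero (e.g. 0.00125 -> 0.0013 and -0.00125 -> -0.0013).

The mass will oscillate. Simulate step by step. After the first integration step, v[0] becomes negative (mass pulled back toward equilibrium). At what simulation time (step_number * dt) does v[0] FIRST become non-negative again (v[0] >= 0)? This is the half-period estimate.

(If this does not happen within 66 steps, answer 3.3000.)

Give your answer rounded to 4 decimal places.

Step 0: x=[11.7000] v=[0.0000]
Step 1: x=[11.6955] v=[-0.0891]
Step 2: x=[11.6866] v=[-0.1780]
Step 3: x=[11.6733] v=[-0.2667]
Step 4: x=[11.6555] v=[-0.3551]
Step 5: x=[11.6334] v=[-0.4430]
Step 6: x=[11.6069] v=[-0.5303]
Step 7: x=[11.5761] v=[-0.6169]
Step 8: x=[11.5410] v=[-0.7027]
Step 9: x=[11.5016] v=[-0.7876]
Step 10: x=[11.4580] v=[-0.8715]
Step 11: x=[11.4103] v=[-0.9542]
Step 12: x=[11.3585] v=[-1.0357]
Step 13: x=[11.3027] v=[-1.1158]
Step 14: x=[11.2430] v=[-1.1944]
Step 15: x=[11.1794] v=[-1.2715]
Step 16: x=[11.1121] v=[-1.3469]
Step 17: x=[11.0411] v=[-1.4206]
Step 18: x=[10.9665] v=[-1.4924]
Step 19: x=[10.8884] v=[-1.5622]
Step 20: x=[10.8069] v=[-1.6300]
Step 21: x=[10.7221] v=[-1.6957]
Step 22: x=[10.6341] v=[-1.7591]
Step 23: x=[10.5431] v=[-1.8202]
Step 24: x=[10.4492] v=[-1.8790]
Step 25: x=[10.3524] v=[-1.9353]
Step 26: x=[10.2529] v=[-1.9891]
Step 27: x=[10.1509] v=[-2.0402]
Step 28: x=[10.0465] v=[-2.0887]
Step 29: x=[9.9398] v=[-2.1344]
Step 30: x=[9.8309] v=[-2.1773]
Step 31: x=[9.7200] v=[-2.2174]
Step 32: x=[9.6073] v=[-2.2546]
Step 33: x=[9.4929] v=[-2.2888]
Step 34: x=[9.3769] v=[-2.3200]
Step 35: x=[9.2595] v=[-2.3482]
Step 36: x=[9.1408] v=[-2.3733]
Step 37: x=[9.0210] v=[-2.3953]
Step 38: x=[8.9003] v=[-2.4142]
Step 39: x=[8.7788] v=[-2.4299]
Step 40: x=[8.6567] v=[-2.4424]
Step 41: x=[8.5341] v=[-2.4517]
Step 42: x=[8.4112] v=[-2.4578]
Step 43: x=[8.2882] v=[-2.4607]
Step 44: x=[8.1652] v=[-2.4604]
Step 45: x=[8.0424] v=[-2.4569]
Step 46: x=[7.9199] v=[-2.4502]
Step 47: x=[7.7979] v=[-2.4402]
Step 48: x=[7.6765] v=[-2.4271]
Step 49: x=[7.5560] v=[-2.4108]
Step 50: x=[7.4364] v=[-2.3913]
Step 51: x=[7.3180] v=[-2.3687]
Step 52: x=[7.2009] v=[-2.3430]
Step 53: x=[7.0852] v=[-2.3142]
Step 54: x=[6.9711] v=[-2.2824]
Step 55: x=[6.8587] v=[-2.2476]
Step 56: x=[6.7482] v=[-2.2099]
Step 57: x=[6.6397] v=[-2.1693]
Step 58: x=[6.5334] v=[-2.1258]
Step 59: x=[6.4294] v=[-2.0795]
Step 60: x=[6.3279] v=[-2.0305]
Step 61: x=[6.2290] v=[-1.9789]
Step 62: x=[6.1328] v=[-1.9247]
Step 63: x=[6.0394] v=[-1.8679]
Step 64: x=[5.9490] v=[-1.8087]
Step 65: x=[5.8616] v=[-1.7471]
Step 66: x=[5.7774] v=[-1.6832]
v[0] did not become non-negative within 66 steps; using fallback time=3.3000

Answer: 3.3000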